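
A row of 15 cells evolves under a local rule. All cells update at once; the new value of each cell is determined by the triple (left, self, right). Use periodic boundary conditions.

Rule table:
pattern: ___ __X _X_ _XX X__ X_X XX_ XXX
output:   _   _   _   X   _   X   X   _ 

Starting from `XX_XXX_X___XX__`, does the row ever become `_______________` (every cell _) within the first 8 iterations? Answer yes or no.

no

XXXX_XX____XX__
X__XXXX____XX__
___X__X____XX__
___________XX__
___________XX__  (fixed point — unchanged through iteration 8)
iteration 8 is ___________XX__, still not uniform _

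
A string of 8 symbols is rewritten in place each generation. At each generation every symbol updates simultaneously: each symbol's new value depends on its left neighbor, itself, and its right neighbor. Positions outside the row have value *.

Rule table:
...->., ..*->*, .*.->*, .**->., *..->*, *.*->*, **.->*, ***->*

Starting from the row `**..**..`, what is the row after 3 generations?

******.*

****.***
*****.**
******.*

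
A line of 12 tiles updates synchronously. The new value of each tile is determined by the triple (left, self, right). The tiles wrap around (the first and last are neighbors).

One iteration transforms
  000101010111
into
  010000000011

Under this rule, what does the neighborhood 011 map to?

At position 9 the neighborhood is 011; the next row has 0 there.

0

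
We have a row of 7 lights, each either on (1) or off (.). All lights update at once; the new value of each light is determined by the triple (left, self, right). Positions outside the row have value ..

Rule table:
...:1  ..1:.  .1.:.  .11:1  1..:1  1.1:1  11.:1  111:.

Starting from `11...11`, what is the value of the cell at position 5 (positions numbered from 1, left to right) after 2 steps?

1111.11
1..1111
position 5 holds 1

1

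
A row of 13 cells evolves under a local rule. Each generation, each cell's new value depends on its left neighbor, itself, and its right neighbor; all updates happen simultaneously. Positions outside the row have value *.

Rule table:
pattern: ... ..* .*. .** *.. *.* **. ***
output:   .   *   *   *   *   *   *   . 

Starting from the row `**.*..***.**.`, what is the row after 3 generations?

generation 1: .******.*****
generation 2: **....***....
generation 3: .**..**.**..*

.**..**.**..*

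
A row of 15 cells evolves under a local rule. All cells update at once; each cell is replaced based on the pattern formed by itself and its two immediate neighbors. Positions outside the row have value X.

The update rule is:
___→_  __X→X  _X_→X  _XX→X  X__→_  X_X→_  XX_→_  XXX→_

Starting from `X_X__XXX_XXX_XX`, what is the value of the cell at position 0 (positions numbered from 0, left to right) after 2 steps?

_

__X_XX___X___X_
_XX_X___XX__XX_
position 0 holds _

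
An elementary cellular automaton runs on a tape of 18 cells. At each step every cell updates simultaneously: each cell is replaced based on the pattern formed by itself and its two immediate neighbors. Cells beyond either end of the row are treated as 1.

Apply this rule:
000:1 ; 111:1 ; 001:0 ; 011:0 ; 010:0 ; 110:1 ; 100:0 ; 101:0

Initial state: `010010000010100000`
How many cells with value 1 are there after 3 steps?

7

000000111000001110
011110011011100110
001110001001100010
count of 1: 7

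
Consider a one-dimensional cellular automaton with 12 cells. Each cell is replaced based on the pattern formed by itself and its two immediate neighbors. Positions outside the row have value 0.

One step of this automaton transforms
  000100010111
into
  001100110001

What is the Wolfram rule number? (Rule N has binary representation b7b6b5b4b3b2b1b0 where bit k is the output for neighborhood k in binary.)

position 10: 111 → 0  (bit 7 = 0)
position 11: 110 → 1  (bit 6 = 1)
position 8: 101 → 0  (bit 5 = 0)
position 4: 100 → 0  (bit 4 = 0)
position 9: 011 → 0  (bit 3 = 0)
position 3: 010 → 1  (bit 2 = 1)
position 2: 001 → 1  (bit 1 = 1)
position 0: 000 → 0  (bit 0 = 0)
bits b7..b0 = 01000110 = 70

70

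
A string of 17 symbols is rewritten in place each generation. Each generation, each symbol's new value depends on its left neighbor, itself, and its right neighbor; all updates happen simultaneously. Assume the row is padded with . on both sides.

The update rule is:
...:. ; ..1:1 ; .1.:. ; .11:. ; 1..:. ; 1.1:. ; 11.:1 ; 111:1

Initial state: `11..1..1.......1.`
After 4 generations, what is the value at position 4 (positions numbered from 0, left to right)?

.

generation 1: .1.1..1.......1..
generation 2: 1....1.......1...
generation 3: ....1.......1....
generation 4: ...1.......1.....
position 4 holds .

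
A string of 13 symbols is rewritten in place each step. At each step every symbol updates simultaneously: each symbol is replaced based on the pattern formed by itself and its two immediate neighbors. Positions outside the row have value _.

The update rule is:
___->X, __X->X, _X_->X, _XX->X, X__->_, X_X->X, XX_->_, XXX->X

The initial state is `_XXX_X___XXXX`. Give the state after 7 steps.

XXXXXX__XX__X

XXX_XX_XXXXX_
XX_XX_XXXXX__
X_XX_XXXXX__X
XXX_XXXXX__XX
XX_XXXXX__XX_
X_XXXXX__XX__
XXXXXX__XX__X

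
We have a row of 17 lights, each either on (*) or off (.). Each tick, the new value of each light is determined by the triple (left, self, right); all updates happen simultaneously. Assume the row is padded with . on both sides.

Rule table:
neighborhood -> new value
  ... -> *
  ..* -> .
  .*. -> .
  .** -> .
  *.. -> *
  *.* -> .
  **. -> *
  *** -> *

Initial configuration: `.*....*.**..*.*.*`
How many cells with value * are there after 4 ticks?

..***....**......
*..*****..*******
.*..*****..******
..*..*****..*****
count of *: 11

11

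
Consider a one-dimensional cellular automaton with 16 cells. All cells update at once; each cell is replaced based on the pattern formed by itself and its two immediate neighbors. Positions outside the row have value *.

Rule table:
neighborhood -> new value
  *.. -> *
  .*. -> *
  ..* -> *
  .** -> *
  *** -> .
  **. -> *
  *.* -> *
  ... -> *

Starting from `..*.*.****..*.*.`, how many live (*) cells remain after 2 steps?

step 1: *******..*******
step 2: ......****......
count of *: 4

4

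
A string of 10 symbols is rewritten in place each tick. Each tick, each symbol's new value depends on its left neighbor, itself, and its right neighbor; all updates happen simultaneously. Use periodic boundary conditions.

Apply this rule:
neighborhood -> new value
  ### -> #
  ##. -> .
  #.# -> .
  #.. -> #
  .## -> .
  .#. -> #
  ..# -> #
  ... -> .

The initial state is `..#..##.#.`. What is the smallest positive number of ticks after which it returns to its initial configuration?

6

tick 1: .####...##
tick 2: ..##.#.#..
tick 3: .#...#.##.
tick 4: ###.##...#
tick 5: ##....#.#.
tick 6: ..#..##.#.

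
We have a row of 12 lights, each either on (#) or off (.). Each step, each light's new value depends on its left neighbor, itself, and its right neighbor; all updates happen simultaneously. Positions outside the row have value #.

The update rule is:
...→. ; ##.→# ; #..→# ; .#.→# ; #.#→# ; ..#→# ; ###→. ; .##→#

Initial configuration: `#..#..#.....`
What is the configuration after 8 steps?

#..##..##..#

########...#
.......##.##
#.....#####.
##...##...##
.##.####.##.
#####..#####
....####....
#..##..##..#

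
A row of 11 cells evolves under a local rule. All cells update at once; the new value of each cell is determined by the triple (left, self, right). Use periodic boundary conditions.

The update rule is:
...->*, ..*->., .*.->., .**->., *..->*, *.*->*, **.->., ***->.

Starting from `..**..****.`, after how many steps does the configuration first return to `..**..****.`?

*...*.....*
.**..****..
...*.....**
**..****...
..*.....**.
*..****...*
.*.....**..
..****...**
*.....**...
.****...**.
.....**...*
****...**..
....**...*.
***...**..*
...**...*..
**...**..**
..**...*...
*...**..***
.**...*....
...**..****
**...*.....
..**..****.

22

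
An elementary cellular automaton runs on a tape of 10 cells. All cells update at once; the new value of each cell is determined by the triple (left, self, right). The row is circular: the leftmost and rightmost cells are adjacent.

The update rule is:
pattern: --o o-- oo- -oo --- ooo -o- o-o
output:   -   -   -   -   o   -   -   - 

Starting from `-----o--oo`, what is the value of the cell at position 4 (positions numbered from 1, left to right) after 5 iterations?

o

-ooo------
-----ooooo
-ooo------  (repeats iteration 1; period 2)
iteration 5: -ooo------
position 4 holds o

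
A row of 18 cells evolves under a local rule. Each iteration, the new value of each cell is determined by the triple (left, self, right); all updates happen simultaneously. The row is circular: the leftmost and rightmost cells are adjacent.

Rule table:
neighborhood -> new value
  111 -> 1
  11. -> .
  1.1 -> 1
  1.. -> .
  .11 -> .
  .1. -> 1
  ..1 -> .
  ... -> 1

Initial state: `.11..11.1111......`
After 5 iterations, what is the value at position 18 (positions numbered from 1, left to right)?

.......1.11..11111
.11111.11.....111.
..111.1...111..1..
1..1.11.1..1...1.1
...11..11..1.1.11.
position 18 holds .

.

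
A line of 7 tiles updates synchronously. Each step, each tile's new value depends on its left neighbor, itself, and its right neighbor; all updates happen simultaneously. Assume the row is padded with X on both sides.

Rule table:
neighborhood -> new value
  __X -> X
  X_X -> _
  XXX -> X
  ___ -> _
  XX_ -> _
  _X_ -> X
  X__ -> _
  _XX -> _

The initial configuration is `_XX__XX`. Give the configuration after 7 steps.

__XX__X

step 1: ____X_X
step 2: ___XX__
step 3: __X___X
step 4: _XX__X_
step 5: ____XX_
step 6: ___X___
step 7: __XX__X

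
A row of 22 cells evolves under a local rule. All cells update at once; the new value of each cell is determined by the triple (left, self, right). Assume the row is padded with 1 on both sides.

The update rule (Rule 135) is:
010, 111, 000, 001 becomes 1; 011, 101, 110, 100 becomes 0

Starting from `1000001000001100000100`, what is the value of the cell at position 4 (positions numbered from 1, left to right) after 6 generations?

0011111011110001111101
0101110001100110111000
0100100110001000010011
0101101000111011110101
0100001011010001100100
0101111000010110001101
position 4 holds 1

1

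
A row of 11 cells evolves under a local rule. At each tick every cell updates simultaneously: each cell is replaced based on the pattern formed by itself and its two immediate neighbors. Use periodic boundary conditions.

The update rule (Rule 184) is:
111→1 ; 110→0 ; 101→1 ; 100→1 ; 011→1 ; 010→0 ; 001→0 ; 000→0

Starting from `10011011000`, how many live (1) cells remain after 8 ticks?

5

01010110100
00101101010
00011010101
10010101010
01001010101
10100101010
01010010101
10101001010
count of 1: 5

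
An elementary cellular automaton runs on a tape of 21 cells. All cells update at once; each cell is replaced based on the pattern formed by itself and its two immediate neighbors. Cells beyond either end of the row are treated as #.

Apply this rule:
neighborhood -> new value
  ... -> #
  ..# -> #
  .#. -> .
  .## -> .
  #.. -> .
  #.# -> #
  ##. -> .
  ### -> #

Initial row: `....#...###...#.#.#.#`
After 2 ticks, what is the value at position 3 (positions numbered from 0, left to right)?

.

tick 1: .###..##.#..##.#.#.#.
tick 2: #.#..#..#..#..#.#.#.#
position 3 holds .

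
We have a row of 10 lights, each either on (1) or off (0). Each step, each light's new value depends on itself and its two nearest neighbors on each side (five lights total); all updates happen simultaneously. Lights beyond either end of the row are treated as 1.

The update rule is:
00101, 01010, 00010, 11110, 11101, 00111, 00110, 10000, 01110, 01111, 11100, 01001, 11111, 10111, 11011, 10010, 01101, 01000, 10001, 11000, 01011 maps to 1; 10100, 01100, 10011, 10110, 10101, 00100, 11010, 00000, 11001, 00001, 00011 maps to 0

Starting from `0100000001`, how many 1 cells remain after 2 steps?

4

0011000001
0010110001
count of 1: 4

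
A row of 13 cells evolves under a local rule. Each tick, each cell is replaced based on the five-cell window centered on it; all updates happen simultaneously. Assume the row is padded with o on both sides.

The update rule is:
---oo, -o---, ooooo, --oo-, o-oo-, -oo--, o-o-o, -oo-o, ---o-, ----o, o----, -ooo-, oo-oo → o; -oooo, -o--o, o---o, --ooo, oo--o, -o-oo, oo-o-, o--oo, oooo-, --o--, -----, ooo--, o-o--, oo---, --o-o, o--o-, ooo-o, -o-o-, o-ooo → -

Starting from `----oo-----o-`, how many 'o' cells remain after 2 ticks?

tick 1: -ooooo-o-oo--
tick 2: o--o---o-oo--
count of o: 5

5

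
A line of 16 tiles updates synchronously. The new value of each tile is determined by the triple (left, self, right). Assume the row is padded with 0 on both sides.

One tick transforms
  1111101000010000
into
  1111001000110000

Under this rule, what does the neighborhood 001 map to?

1

At position 10 the neighborhood is 001; the next row has 1 there.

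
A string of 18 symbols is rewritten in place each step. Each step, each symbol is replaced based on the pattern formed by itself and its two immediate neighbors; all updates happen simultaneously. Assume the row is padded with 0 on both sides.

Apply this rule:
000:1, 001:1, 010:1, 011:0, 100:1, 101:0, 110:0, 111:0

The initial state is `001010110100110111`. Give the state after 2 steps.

111010000111000000
000011111000111111

000011111000111111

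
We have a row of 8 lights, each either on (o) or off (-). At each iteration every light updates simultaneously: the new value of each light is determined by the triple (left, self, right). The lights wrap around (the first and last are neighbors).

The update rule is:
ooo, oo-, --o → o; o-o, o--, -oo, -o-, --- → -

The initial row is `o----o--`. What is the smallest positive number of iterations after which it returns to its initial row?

----o--o
---o--o-
--o--o--
-o--o---
o--o----
--o----o
-o----o-
o----o--

8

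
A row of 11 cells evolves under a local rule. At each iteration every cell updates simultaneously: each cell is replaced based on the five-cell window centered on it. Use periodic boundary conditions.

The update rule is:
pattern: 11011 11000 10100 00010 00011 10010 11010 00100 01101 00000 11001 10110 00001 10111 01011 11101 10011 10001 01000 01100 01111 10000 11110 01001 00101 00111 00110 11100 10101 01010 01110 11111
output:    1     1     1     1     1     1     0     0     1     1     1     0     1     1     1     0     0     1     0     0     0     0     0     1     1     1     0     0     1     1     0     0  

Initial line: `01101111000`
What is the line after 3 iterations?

10111000101
11100111110
10010100001

10010100001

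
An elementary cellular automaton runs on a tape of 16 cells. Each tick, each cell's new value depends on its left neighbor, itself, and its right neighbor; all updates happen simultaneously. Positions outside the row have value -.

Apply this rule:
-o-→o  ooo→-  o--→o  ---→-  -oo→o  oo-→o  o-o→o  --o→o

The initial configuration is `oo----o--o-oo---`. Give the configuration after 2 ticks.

tick 1: ooo--ooooooooo--
tick 2: o-oooo-------oo-

o-oooo-------oo-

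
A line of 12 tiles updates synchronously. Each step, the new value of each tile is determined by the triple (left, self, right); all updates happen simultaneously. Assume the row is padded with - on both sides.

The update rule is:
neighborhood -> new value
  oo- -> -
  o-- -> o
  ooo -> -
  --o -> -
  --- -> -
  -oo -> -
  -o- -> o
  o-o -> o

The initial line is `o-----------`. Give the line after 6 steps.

step 1: oo----------
step 2: --o---------
step 3: --oo--------
step 4: ----o-------
step 5: ----oo------
step 6: ------o-----

------o-----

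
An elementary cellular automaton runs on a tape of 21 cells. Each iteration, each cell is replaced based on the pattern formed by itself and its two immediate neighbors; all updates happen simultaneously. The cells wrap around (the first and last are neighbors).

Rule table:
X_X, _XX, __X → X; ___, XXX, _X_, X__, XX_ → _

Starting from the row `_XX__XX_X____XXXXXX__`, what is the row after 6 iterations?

X_X____XX_______XX__X

XX__XX_X____XX_______
X__XX_X____XX_______X
__XX_X____XX_______XX
_XX_X____XX_______XX_
XX_X____XX_______XX__
X_X____XX_______XX__X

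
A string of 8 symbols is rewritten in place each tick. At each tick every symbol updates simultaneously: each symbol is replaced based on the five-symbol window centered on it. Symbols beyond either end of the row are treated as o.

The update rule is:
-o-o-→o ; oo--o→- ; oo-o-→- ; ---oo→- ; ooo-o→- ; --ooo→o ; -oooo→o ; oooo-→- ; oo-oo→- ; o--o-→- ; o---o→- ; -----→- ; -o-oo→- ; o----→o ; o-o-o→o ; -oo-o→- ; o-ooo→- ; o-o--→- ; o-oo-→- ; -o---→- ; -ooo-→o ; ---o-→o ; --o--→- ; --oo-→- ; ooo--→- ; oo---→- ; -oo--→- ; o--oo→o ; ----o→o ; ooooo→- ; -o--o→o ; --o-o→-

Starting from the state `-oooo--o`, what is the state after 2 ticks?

------oo

tick 1: --o---oo
tick 2: ------oo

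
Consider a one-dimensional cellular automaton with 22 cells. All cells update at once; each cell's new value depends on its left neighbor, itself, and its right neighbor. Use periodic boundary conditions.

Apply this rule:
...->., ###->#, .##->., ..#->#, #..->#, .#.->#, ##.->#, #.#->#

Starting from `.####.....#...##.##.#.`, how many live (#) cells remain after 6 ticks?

18

#.####...###.#.##.####
##.####.#.#####.##.###
###.######.#####.##.##
####.######.#####.##.#
#####.######.#####.##.
.#####.######.#####.##
count of #: 18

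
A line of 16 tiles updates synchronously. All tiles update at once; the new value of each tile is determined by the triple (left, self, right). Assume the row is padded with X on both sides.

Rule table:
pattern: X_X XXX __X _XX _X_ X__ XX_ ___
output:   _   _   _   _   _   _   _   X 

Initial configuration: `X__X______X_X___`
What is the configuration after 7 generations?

_____XXXX_____X_

_____XXXX_____X_
_XXX______XXX___
_____XXXX_____X_  (repeats generation 1; period 2)
generation 7: _____XXXX_____X_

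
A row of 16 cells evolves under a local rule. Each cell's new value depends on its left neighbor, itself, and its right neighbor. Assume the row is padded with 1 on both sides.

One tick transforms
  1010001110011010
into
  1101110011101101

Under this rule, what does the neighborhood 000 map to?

1

At position 4 the neighborhood is 000; the next row has 1 there.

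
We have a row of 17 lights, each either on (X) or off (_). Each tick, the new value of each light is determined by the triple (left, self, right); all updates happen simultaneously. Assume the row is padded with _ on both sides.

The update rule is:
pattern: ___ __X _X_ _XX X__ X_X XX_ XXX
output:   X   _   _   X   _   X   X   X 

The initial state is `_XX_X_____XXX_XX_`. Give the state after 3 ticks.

_XXX__XXXXXXXXXX_

_XXX__XXX_XXXXXX_
_XXX__XXXXXXXXXX_
_XXX__XXXXXXXXXX_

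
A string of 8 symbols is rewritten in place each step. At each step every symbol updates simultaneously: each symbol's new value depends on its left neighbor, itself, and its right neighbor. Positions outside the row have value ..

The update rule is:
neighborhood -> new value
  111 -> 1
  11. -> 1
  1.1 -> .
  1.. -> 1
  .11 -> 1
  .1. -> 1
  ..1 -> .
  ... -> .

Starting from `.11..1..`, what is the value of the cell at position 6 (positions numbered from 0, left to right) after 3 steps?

step 1: .111.11.
step 2: .111.111
step 3: .111.111
position 6 holds 1

1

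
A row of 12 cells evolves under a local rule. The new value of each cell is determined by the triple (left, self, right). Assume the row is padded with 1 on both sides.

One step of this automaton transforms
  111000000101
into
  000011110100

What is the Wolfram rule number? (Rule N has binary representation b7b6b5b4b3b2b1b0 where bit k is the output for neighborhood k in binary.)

5

position 0: 111 → 0  (bit 7 = 0)
position 2: 110 → 0  (bit 6 = 0)
position 10: 101 → 0  (bit 5 = 0)
position 3: 100 → 0  (bit 4 = 0)
position 11: 011 → 0  (bit 3 = 0)
position 9: 010 → 1  (bit 2 = 1)
position 8: 001 → 0  (bit 1 = 0)
position 4: 000 → 1  (bit 0 = 1)
bits b7..b0 = 00000101 = 5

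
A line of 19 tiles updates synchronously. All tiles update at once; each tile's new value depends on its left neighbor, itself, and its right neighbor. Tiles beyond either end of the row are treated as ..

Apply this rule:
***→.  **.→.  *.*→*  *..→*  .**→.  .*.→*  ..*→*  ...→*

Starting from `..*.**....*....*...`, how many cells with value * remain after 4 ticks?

tick 1: ****..*************
tick 2: ....**.............
tick 3: ****..*************  (repeats tick 1; period 2)
tick 4: ....**.............
count of *: 2

2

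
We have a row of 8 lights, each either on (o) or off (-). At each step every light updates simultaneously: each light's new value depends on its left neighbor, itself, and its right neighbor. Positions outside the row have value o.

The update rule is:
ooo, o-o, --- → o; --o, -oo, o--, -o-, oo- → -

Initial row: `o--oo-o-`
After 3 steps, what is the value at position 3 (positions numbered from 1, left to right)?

o

-----o-o
-ooo--o-
o-o----o
position 3 holds o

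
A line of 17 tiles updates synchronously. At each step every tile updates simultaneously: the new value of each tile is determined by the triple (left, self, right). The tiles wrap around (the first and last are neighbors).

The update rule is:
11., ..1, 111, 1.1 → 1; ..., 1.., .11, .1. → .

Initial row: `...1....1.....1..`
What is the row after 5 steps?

step 1: ..1....1.....1...
step 2: .1....1.....1....
step 3: 1....1.....1.....
step 4: ....1.....1.....1
step 5: ...1.....1.....1.

...1.....1.....1.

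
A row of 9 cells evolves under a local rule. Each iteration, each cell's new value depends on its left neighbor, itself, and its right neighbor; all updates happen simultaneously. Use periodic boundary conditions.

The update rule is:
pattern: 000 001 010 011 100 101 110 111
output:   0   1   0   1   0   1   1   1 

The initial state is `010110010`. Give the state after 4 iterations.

101110100
011111001
111111010
111111101

111111101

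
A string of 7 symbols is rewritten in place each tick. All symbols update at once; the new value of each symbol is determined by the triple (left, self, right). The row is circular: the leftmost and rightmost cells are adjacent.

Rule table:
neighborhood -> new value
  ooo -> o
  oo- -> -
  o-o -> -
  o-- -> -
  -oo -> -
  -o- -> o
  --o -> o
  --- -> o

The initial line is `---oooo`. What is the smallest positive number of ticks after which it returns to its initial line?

-oo-oo-
o------
o-ooooo
---oooo

4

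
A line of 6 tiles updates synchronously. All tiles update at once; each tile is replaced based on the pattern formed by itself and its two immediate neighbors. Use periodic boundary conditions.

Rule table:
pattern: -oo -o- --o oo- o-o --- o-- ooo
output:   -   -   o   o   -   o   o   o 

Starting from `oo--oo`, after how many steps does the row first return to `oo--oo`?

6

oooo-o
oooo--
-ooooo
--oooo
oo-ooo
oo--oo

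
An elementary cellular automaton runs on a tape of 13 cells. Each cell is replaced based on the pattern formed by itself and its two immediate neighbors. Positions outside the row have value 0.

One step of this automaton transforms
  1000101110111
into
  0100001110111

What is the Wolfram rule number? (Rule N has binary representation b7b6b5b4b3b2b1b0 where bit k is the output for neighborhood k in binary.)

position 7: 111 → 1  (bit 7 = 1)
position 8: 110 → 1  (bit 6 = 1)
position 5: 101 → 0  (bit 5 = 0)
position 1: 100 → 1  (bit 4 = 1)
position 6: 011 → 1  (bit 3 = 1)
position 0: 010 → 0  (bit 2 = 0)
position 3: 001 → 0  (bit 1 = 0)
position 2: 000 → 0  (bit 0 = 0)
bits b7..b0 = 11011000 = 216

216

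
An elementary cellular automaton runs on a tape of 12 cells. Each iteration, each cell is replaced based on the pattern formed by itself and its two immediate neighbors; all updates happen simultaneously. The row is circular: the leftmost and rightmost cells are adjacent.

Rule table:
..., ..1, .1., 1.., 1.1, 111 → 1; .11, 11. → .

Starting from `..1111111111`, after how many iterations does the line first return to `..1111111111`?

iteration 1: 11.11111111.
iteration 2: ..1.111111.1
iteration 3: 1111.1111.11
iteration 4: 111.1.11.1.1
iteration 5: 11.111..111.
iteration 6: ..1.1.11.1.1
iteration 7: 111111..1111
iteration 8: 11111.11.111
iteration 9: 1111.1..1.11
iteration 10: 111.111111.1
iteration 11: 11.1.1111.1.
iteration 12: ..111.11.111
iteration 13: 11.1.1..1.1.
iteration 14: ..1111111111

14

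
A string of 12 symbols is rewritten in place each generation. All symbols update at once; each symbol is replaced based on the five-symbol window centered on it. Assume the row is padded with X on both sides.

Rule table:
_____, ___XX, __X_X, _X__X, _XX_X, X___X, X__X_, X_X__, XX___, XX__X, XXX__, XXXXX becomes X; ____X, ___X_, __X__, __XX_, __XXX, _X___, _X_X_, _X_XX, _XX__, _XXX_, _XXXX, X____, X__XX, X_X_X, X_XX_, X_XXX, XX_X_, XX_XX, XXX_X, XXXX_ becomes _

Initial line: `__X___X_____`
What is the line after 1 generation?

XX__X____X_X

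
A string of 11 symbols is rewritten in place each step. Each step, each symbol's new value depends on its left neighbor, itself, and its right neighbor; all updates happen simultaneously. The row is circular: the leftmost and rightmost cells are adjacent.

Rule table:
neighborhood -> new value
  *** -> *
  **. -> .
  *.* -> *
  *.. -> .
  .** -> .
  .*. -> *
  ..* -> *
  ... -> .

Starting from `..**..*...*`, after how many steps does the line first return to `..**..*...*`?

22

.*...**..**
**..*...*..
...**..**.*
..*...*..**
.**..**.*..
*...*..**..
*..**.*...*
..*..**..*.
.**.*...**.
*..**..*...
*.*...**..*
.**..*...*.
*...**..**.
*..*...*..*
..**..**.*.
.*...*..**.
**..**.*...
...*..**..*
..**.*...**
.*..**..*..
**.*...**..
..**..*...*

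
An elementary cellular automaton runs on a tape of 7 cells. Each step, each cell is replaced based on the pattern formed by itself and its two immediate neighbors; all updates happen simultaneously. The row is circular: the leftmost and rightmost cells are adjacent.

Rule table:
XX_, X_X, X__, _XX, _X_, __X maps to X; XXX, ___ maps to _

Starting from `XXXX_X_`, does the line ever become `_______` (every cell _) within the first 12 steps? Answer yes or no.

yes

X__XXXX
XXXX___
X__XX_X
XXXXXXX
_______
all cells are _ at step 5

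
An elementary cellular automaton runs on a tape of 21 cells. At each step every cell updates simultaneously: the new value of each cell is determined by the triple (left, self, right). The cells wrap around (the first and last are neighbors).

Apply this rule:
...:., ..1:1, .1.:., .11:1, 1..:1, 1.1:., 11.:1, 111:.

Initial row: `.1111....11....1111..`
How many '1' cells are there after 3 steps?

6

11..11..1111..11..11.
111111111..111111111.
1.......1111.......1.
count of 1: 6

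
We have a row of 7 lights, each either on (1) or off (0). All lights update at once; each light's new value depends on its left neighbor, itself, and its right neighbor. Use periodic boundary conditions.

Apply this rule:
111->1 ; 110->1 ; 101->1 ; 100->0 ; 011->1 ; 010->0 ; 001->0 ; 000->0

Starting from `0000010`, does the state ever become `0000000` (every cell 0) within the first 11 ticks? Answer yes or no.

0000000
all cells are 0 at tick 1

yes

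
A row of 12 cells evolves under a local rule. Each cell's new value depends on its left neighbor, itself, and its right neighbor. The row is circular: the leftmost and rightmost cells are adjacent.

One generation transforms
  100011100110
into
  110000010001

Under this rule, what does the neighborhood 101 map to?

1

At position 11 the neighborhood is 101; the next row has 1 there.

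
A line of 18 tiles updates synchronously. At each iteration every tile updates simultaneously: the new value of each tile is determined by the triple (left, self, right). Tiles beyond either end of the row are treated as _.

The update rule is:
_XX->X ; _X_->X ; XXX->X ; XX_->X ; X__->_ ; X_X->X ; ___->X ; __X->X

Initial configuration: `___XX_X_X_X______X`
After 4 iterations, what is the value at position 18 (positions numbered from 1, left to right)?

X

XXXXXXXXXXX_XXXXXX
XXXXXXXXXXXXXXXXXX
XXXXXXXXXXXXXXXXXX  (fixed point — unchanged through iteration 4)
position 18 holds X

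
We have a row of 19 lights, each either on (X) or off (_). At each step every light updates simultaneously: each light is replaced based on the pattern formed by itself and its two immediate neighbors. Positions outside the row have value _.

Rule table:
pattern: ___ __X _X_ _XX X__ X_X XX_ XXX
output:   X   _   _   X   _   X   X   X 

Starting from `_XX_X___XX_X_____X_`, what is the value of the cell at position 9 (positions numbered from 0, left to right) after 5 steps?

X

_XXX__X_XXX__XXX___
_XXX___XXXX__XXX_XX
_XXX_X_XXXX__XXXXXX
_XXXX_XXXXX__XXXXXX
_XXXXXXXXXX__XXXXXX
position 9 holds X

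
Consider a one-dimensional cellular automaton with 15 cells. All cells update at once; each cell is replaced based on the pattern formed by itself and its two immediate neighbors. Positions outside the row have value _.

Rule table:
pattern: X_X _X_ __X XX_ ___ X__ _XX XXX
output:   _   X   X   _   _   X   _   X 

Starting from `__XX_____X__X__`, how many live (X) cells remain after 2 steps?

12

_X__X___XXXXXX_
XXXXXX_X_XXXX_X
count of X: 12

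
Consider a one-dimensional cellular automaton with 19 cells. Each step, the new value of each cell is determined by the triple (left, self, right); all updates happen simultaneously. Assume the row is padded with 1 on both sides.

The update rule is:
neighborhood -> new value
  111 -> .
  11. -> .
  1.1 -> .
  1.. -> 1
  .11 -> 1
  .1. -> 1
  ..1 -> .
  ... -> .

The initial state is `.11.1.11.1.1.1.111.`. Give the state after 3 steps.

.1..1.1..1.1.1.1.1.

step 1: .1..1.1..1.1.1.1...
step 2: .11.1.11.1.1.1.11..
step 3: .1..1.1..1.1.1.1.1.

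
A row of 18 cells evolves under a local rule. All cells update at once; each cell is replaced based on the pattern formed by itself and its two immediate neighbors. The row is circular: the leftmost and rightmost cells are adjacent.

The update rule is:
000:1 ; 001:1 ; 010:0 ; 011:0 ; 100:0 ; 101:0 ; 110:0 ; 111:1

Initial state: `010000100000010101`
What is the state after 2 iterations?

000111001111100000
111010010111001111

111010010111001111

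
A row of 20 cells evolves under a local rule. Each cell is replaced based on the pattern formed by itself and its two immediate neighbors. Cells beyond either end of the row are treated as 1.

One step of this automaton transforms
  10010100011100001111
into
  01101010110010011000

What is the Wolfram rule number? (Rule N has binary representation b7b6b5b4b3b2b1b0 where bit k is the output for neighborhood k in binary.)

position 10: 111 → 0  (bit 7 = 0)
position 0: 110 → 0  (bit 6 = 0)
position 4: 101 → 1  (bit 5 = 1)
position 1: 100 → 1  (bit 4 = 1)
position 9: 011 → 1  (bit 3 = 1)
position 3: 010 → 0  (bit 2 = 0)
position 2: 001 → 1  (bit 1 = 1)
position 7: 000 → 0  (bit 0 = 0)
bits b7..b0 = 00111010 = 58

58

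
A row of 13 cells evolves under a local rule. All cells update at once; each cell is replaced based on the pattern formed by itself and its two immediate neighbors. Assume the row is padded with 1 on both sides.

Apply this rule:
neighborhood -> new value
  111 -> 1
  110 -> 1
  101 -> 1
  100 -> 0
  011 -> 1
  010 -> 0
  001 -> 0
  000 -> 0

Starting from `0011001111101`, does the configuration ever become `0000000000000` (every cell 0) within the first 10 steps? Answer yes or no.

step 1: 0011001111111
step 2: 0011001111111  (fixed point — unchanged through step 10)
step 10 is 0011001111111, still not uniform 0

no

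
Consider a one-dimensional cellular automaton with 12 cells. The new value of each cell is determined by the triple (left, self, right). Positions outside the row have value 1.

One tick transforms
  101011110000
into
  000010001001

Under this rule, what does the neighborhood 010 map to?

At position 2 the neighborhood is 010; the next row has 0 there.

0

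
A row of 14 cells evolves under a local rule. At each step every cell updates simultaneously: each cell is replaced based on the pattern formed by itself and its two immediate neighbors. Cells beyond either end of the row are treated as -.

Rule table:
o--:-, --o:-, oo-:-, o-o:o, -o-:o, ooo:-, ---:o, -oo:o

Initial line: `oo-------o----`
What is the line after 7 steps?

o--o--ooo-oo--

o--ooooo-o-ooo
o--o----oooo--
o--o-oo-o----o
o--ooo-oo-oo-o
o--o--oo-oo-oo
o--o--o-oo-oo-
o--o--ooo-oo--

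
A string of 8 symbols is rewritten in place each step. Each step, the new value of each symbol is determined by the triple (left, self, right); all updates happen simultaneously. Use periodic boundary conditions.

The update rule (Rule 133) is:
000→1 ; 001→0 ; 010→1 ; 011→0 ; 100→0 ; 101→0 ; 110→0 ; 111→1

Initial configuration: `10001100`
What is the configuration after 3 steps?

10100100

10100000
10101110
10100100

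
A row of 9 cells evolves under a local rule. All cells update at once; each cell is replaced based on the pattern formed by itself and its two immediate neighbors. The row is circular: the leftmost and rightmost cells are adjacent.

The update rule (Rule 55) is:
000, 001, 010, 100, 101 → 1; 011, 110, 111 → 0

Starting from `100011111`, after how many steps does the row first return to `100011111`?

2

011100000
100011111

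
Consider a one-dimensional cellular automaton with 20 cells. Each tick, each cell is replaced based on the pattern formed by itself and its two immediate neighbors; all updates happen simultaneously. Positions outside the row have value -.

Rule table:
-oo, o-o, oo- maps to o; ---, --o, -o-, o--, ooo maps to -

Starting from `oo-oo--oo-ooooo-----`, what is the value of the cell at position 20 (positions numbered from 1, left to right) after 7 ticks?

ooooo--oooo---o-----
o---o--o--o---------
--------------------
--------------------  (fixed point — unchanged through tick 7)
position 20 holds -

-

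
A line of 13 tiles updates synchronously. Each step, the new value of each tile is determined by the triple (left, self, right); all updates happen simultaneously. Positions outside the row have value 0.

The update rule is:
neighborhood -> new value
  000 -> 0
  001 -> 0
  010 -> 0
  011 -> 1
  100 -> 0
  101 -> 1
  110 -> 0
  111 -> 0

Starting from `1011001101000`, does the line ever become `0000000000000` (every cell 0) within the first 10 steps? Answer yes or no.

yes

0110001010000
0100000100000
0000000000000
all cells are 0 at step 3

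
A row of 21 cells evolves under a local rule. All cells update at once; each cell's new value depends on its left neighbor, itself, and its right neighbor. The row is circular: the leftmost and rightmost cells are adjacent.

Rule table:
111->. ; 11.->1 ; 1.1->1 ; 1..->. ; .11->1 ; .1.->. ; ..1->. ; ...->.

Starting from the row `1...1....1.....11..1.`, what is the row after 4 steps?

...............11...1
...............11....
...............11....  (fixed point — unchanged through step 4)

...............11....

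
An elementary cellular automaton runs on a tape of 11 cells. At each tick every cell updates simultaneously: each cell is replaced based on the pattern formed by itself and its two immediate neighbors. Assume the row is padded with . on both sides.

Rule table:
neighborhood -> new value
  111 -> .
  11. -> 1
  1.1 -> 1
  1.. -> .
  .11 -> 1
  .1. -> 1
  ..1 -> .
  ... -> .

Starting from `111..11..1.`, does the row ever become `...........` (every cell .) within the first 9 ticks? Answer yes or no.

tick 1: 1.1..11..1.
tick 2: 111..11..1.  (repeats tick 0; period 2)
tick 9: 1.1..11..1.
tick 9 is 1.1..11..1., still not uniform .

no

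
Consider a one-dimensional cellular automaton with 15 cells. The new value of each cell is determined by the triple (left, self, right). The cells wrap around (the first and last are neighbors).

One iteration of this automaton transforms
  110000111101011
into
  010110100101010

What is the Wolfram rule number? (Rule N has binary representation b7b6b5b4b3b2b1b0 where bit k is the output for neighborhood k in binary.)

77

position 0: 111 → 0  (bit 7 = 0)
position 1: 110 → 1  (bit 6 = 1)
position 10: 101 → 0  (bit 5 = 0)
position 2: 100 → 0  (bit 4 = 0)
position 6: 011 → 1  (bit 3 = 1)
position 11: 010 → 1  (bit 2 = 1)
position 5: 001 → 0  (bit 1 = 0)
position 3: 000 → 1  (bit 0 = 1)
bits b7..b0 = 01001101 = 77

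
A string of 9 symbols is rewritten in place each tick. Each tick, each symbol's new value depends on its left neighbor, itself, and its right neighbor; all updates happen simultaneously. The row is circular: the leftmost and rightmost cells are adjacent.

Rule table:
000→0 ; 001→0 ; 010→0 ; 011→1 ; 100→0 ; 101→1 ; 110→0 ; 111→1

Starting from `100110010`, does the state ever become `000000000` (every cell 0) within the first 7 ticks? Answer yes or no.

yes

000100001
000000000
all cells are 0 at tick 2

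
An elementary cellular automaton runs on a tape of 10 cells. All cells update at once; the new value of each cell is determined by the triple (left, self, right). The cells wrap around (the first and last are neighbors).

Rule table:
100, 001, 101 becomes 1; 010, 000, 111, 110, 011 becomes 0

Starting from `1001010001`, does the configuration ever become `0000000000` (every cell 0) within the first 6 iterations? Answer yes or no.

0110101010
1001010101
0110101010  (repeats iteration 1; period 2)
iteration 6: 1001010101
iteration 6 is 1001010101, still not uniform 0

no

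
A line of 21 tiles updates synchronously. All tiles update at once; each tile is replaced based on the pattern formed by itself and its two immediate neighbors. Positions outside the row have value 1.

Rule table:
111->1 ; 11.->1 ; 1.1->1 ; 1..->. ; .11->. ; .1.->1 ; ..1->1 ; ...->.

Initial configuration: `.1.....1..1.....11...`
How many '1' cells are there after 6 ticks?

17

11....11.11....1.1..1
11...1.11.1...1111.1.
11..111.111..1.111111
11.1.111.11.111.11111
11111.111.11.111.1111
111111.111.11.111.111
count of 1: 17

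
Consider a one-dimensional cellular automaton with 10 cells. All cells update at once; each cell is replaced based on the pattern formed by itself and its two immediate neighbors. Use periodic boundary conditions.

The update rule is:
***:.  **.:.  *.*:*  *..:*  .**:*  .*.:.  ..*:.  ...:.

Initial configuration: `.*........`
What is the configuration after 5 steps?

......*...

..*.......
...*......
....*.....
.....*....
......*...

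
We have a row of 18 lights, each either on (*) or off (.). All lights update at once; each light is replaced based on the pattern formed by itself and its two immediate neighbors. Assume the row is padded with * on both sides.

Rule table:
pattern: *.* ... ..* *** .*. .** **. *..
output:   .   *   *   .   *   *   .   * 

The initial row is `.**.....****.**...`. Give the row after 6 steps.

.*.******....*.***
.*.*.....*****.*..
.*.*******.....***
.*.*......******..
.*.********.....**
.*.*.......******.

.*.*.......******.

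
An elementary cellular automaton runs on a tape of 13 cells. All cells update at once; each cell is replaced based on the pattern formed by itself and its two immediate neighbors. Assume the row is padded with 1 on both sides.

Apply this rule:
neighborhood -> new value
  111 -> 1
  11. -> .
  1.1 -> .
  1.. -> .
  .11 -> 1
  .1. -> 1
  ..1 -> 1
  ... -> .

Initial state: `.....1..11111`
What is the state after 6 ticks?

.1.1111111111

....11.111111
...11..111111
..11..1111111
.11..11111111
.1..111111111
.1.1111111111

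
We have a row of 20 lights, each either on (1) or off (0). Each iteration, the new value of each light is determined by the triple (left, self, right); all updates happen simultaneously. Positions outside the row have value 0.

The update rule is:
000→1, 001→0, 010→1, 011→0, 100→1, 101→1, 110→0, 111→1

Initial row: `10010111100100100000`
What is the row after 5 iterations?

00101101101101011000

11011011010110111111
00100100111001011110
10110110010101101101
11001001011110010011
00101101101101011000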